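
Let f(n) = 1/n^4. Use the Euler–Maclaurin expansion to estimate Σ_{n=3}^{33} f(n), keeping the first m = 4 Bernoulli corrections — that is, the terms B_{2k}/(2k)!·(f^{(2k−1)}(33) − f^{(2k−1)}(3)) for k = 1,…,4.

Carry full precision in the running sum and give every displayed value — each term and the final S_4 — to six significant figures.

The integral term ∫_3^33 1/x^4 dx = 0.0123364.
Boundary: ½(f(3) + f(33)) = ½(0.0123457 + 8.43226e-07) = 0.00617326.
Running total after boundary: 0.0185097.
k=1: B_{2}/(2)! × [f^{(1)}(33) − f^{(1)}(3)] = 1/12 × (-1.02209e-07 − (-0.0164609)) = 0.00137173.
Partial sum through k=1: 0.0198814.
k=2: B_{4}/(4)! × [f^{(3)}(33) − f^{(3)}(3)] = −1/720 × (-2.81568e-09 − (-0.0548697)) = -7.62079e-05.
Partial sum through k=2: 0.0198052.
k=3: B_{6}/(6)! × [f^{(5)}(33) − f^{(5)}(3)] = 1/30240 × (-1.44792e-10 − (-0.341411)) = 1.12901e-05.
Partial sum through k=3: 0.0198165.
k=4: B_{8}/(8)! × [f^{(7)}(33) − f^{(7)}(3)] = −1/1209600 × (-1.19663e-11 − (-3.41411)) = -2.82251e-06.

S_4 ≈ 0.0198137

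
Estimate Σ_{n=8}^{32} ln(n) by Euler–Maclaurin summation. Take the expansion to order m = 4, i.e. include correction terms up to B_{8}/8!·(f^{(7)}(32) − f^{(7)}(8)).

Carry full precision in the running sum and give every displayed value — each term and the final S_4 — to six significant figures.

S_4 ≈ 73.0328

The integral term ∫_8^32 ln(x) dx = 70.2680.
Endpoint term: (f(8) + f(32))/2 = (2.07944 + 3.46574)/2 = 2.77259.
So far: 73.0406.
k=1: B_{2}/(2)! × [f^{(1)}(32) − f^{(1)}(8)] = 1/12 × (0.0312500 − 0.125000) = -0.00781250.
After k=1: 73.0328.
k=2: B_{4}/(4)! × [f^{(3)}(32) − f^{(3)}(8)] = −1/720 × (6.10352e-05 − 0.00390625) = 5.34058e-06.
After k=2: 73.0328.
k=3: B_{6}/(6)! × [f^{(5)}(32) − f^{(5)}(8)] = 1/30240 × (7.15256e-07 − 0.000732422) = -2.41966e-08.
After k=3: 73.0328.
k=4: B_{8}/(8)! × [f^{(7)}(32) − f^{(7)}(8)] = −1/1209600 × (2.09548e-08 − 0.000343323) = 2.83814e-10.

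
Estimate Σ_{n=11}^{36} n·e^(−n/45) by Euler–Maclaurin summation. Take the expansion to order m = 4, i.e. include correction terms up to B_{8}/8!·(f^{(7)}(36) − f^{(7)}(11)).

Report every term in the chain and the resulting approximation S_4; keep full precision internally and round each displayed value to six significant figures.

The integral term ∫_11^36 x·e^(−x/45) dx = 335.707.
Endpoint term: (f(11) + f(36))/2 = (8.61453 + 16.1758)/2 = 12.3952.
Running total after boundary: 348.103.
Correction k=1: B_{2}/2! · (f^{(1)}(36) − f^{(1)}(11)) = 1/12 · (0.0898658 − 0.591705) = -0.0418200.
After k=1: 348.061.
Correction k=2: B_{4}/4! · (f^{(3)}(36) − f^{(3)}(11)) = −1/720 · (0.000488160 − 0.00106567) = 8.02099e-07.
After k=2: 348.061.
Correction k=3: B_{6}/6! · (f^{(5)}(36) − f^{(5)}(11)) = 1/30240 · (4.60218e-07 − 9.08218e-07) = -1.48148e-11.
After k=3: 348.061.
Correction k=4: B_{8}/8! · (f^{(7)}(36) − f^{(7)}(11)) = −1/1209600 · (3.35491e-10 − 6.37126e-10) = 2.49367e-16.

S_4 ≈ 348.061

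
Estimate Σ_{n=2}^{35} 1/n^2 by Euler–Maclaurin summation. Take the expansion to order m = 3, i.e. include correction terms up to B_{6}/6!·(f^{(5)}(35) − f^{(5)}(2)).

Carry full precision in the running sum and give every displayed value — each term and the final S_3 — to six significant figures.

S_3 ≈ 0.616811

Integral: ∫_2^35 1/x^2 dx = 0.471429.
Endpoint term: (f(2) + f(35))/2 = (0.250000 + 0.000816327)/2 = 0.125408.
Running total after boundary: 0.596837.
Correction k=1: B_{2}/2! · (f^{(1)}(35) − f^{(1)}(2)) = 1/12 · (-4.66472e-05 − (-0.250000)) = 0.0208294.
After k=1: 0.617666.
Correction k=2: B_{4}/4! · (f^{(3)}(35) − f^{(3)}(2)) = −1/720 · (-4.56952e-07 − (-0.750000)) = -0.00104167.
After k=2: 0.616625.
Correction k=3: B_{6}/6! · (f^{(5)}(35) − f^{(5)}(2)) = 1/30240 · (-1.11907e-08 − (-5.62500)) = 0.000186012.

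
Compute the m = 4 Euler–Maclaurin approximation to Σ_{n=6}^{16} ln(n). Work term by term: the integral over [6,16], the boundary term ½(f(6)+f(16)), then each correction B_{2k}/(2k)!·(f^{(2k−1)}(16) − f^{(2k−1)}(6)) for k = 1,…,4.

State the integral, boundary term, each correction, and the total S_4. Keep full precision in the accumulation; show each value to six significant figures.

The integral term ∫_6^16 ln(x) dx = 23.6109.
½[f(6) + f(16)] = ½[1.79176 + 2.77259] = 2.28217.
Running total after boundary: 25.8930.
Order-1 term: 1/12 · (0.0625000 − 0.166667) = -0.00868056.
Partial sum through k=1: 25.8844.
Order-2 term: −1/720 · (0.000488281 − 0.00925926) = 1.21819e-05.
Partial sum through k=2: 25.8844.
Order-3 term: 1/30240 · (2.28882e-05 − 0.00308642) = -1.01307e-07.
Partial sum through k=3: 25.8844.
Order-4 term: −1/1209600 · (2.68221e-06 − 0.00257202) = 2.12412e-09.

S_4 ≈ 25.8844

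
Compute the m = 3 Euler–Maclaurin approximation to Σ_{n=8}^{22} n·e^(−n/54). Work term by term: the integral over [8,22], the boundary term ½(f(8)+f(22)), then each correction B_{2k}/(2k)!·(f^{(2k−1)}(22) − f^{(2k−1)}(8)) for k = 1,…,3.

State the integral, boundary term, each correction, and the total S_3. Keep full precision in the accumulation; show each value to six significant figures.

S_3 ≈ 167.041

The integral term ∫_8^22 x·e^(−x/54) dx = 156.301.
Endpoint term: (f(8) + f(22))/2 = (6.89843 + 14.6382)/2 = 10.7683.
So far: 167.069.
Correction k=1: B_{2}/2! · (f^{(1)}(22) − f^{(1)}(8)) = 1/12 · (0.394295 − 0.734555) = -0.0283550.
Running total after k=1: 167.041.
Correction k=2: B_{4}/4! · (f^{(3)}(22) − f^{(3)}(8)) = −1/720 · (0.000591578 − 0.000843334) = 3.49661e-07.
Running total after k=2: 167.041.
Correction k=3: B_{6}/6! · (f^{(5)}(22) − f^{(5)}(8)) = 1/30240 · (3.59375e-07 − 4.92031e-07) = -4.38677e-12.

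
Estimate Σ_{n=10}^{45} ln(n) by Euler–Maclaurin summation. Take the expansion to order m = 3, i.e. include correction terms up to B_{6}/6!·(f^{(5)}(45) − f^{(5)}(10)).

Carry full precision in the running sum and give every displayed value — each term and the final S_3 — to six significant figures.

S_3 ≈ 116.322

The integral term ∫_10^45 ln(x) dx = 113.274.
Boundary: ½(f(10) + f(45)) = ½(2.30259 + 3.80666) = 3.05462.
So far: 116.329.
Correction k=1: B_{2}/2! · (f^{(1)}(45) − f^{(1)}(10)) = 1/12 · (0.0222222 − 0.100000) = -0.00648148.
Running total after k=1: 116.322.
Correction k=2: B_{4}/4! · (f^{(3)}(45) − f^{(3)}(10)) = −1/720 · (2.19479e-05 − 0.00200000) = 2.74729e-06.
Running total after k=2: 116.322.
Correction k=3: B_{6}/6! · (f^{(5)}(45) − f^{(5)}(10)) = 1/30240 · (1.30061e-07 − 0.000240000) = -7.93221e-09.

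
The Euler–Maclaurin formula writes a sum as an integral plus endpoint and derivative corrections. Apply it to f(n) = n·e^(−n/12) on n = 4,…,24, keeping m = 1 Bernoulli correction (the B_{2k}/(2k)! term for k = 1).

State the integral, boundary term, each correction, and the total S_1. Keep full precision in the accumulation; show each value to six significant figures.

Integral: ∫_4^24 x·e^(−x/12) dx = 79.1092.
½[f(4) + f(24)] = ½[2.86613 + 3.24805] = 3.05709.
So far: 82.1663.
k=1: B_{2}/(2)! × [f^{(1)}(24) − f^{(1)}(4)] = 1/12 × (-0.135335 − 0.477688) = -0.0510852.

S_1 ≈ 82.1152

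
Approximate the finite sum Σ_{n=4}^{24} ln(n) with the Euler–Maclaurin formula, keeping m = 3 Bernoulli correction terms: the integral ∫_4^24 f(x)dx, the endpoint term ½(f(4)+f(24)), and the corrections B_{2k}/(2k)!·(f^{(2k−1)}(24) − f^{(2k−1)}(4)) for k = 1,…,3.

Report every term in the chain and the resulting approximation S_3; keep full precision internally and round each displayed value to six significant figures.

S_3 ≈ 52.9930

∫_4^24 ln(x) dx evaluates to 50.7281.
½[f(4) + f(24)] = ½[1.38629 + 3.17805] = 2.28217.
Running total after boundary: 53.0103.
k=1: B_{2}/(2)! × [f^{(1)}(24) − f^{(1)}(4)] = 1/12 × (0.0416667 − 0.250000) = -0.0173611.
After k=1: 52.9929.
k=2: B_{4}/(4)! × [f^{(3)}(24) − f^{(3)}(4)] = −1/720 × (0.000144676 − 0.0312500) = 4.32018e-05.
After k=2: 52.9930.
k=3: B_{6}/(6)! × [f^{(5)}(24) − f^{(5)}(4)] = 1/30240 × (3.01408e-06 − 0.0234375) = -7.74950e-07.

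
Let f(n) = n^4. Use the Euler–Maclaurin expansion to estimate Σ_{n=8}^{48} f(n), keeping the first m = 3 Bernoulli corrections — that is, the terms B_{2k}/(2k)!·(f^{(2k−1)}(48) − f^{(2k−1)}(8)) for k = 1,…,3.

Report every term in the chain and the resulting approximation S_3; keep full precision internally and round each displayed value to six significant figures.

S_3 ≈ 5.36472e+07

The integral term ∫_8^48 x^4 dx = 5.09542e+07.
½[f(8) + f(48)] = ½[4096.00 + 5.30842e+06] = 2.65626e+06.
Integral + boundary = 5.36105e+07.
Correction k=1: B_{2}/2! · (f^{(1)}(48) − f^{(1)}(8)) = 1/12 · (442368 − 2048.00) = 36693.3.
Partial sum through k=1: 5.36472e+07.
Correction k=2: B_{4}/4! · (f^{(3)}(48) − f^{(3)}(8)) = −1/720 · (1152.00 − 192.000) = -1.33333.
Partial sum through k=2: 5.36472e+07.
Correction k=3: B_{6}/6! · (f^{(5)}(48) − f^{(5)}(8)) = 1/30240 · (0.00000 − 0.00000) = 0.00000.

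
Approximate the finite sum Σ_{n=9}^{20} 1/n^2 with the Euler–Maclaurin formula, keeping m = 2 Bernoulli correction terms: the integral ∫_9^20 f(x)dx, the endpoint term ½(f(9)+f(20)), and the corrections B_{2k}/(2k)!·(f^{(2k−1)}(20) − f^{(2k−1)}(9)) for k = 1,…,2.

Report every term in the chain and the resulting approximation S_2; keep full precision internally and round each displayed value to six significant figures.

S_2 ≈ 0.0687412

∫_9^20 1/x^2 dx evaluates to 0.0611111.
½[f(9) + f(20)] = ½[0.0123457 + 0.00250000] = 0.00742284.
Running total after boundary: 0.0685340.
k=1: B_{2}/(2)! × [f^{(1)}(20) − f^{(1)}(9)] = 1/12 × (-0.000250000 − (-0.00274348)) = 0.000207790.
After k=1: 0.0687417.
k=2: B_{4}/(4)! × [f^{(3)}(20) − f^{(3)}(9)] = −1/720 × (-7.50000e-06 − (-0.000406442)) = -5.54086e-07.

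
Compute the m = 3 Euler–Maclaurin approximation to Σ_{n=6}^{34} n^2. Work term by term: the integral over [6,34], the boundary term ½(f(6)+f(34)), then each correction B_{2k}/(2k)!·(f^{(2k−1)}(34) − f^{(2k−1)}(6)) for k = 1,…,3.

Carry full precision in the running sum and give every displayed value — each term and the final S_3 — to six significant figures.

S_3 ≈ 13630.0

∫_6^34 x^2 dx evaluates to 13029.3.
Endpoint term: (f(6) + f(34))/2 = (36.0000 + 1156.00)/2 = 596.000.
So far: 13625.3.
Order-1 term: 1/12 · (68.0000 − 12.0000) = 4.66667.
Partial sum through k=1: 13630.0.
Order-2 term: −1/720 · (0.00000 − 0.00000) = 0.00000.
Partial sum through k=2: 13630.0.
Order-3 term: 1/30240 · (0.00000 − 0.00000) = 0.00000.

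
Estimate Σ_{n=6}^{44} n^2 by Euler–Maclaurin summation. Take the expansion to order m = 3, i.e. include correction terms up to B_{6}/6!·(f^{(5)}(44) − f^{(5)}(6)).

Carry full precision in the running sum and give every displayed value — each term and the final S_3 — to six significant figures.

S_3 ≈ 29315.0

The integral term ∫_6^44 x^2 dx = 28322.7.
Endpoint term: (f(6) + f(44))/2 = (36.0000 + 1936.00)/2 = 986.000.
So far: 29308.7.
Order-1 term: 1/12 · (88.0000 − 12.0000) = 6.33333.
Partial sum through k=1: 29315.0.
Order-2 term: −1/720 · (0.00000 − 0.00000) = 0.00000.
Partial sum through k=2: 29315.0.
Order-3 term: 1/30240 · (0.00000 − 0.00000) = 0.00000.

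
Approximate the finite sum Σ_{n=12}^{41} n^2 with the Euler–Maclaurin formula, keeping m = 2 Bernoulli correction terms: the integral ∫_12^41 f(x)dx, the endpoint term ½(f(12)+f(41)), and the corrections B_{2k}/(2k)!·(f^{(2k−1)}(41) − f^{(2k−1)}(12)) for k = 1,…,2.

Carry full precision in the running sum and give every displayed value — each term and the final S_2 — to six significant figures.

The integral term ∫_12^41 x^2 dx = 22397.7.
½[f(12) + f(41)] = ½[144.000 + 1681.00] = 912.500.
Running total after boundary: 23310.2.
Correction k=1: B_{2}/2! · (f^{(1)}(41) − f^{(1)}(12)) = 1/12 · (82.0000 − 24.0000) = 4.83333.
Partial sum through k=1: 23315.0.
Correction k=2: B_{4}/4! · (f^{(3)}(41) − f^{(3)}(12)) = −1/720 · (0.00000 − 0.00000) = 0.00000.

S_2 ≈ 23315.0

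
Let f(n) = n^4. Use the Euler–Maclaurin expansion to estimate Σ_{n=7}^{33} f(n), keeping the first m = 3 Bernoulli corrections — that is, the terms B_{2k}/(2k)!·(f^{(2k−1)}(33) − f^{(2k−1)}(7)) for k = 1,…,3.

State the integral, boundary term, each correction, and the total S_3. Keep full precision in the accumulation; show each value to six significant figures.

S_3 ≈ 8.42974e+06

Integral: ∫_7^33 x^4 dx = 7.82372e+06.
Endpoint term: (f(7) + f(33))/2 = (2401.00 + 1.18592e+06)/2 = 594161.
So far: 8.41788e+06.
Order-1 term: 1/12 · (143748 − 1372.00) = 11864.7.
Partial sum through k=1: 8.42974e+06.
Order-2 term: −1/720 · (792.000 − 168.000) = -0.866667.
Partial sum through k=2: 8.42974e+06.
Order-3 term: 1/30240 · (0.00000 − 0.00000) = 0.00000.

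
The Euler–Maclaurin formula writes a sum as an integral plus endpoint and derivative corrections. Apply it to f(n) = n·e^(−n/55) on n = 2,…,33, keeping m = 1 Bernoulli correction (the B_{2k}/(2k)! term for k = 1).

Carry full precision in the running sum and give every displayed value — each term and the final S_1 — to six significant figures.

S_1 ≈ 376.760

Integral: ∫_2^33 x·e^(−x/55) dx = 366.800.
Boundary: ½(f(2) + f(33)) = ½(1.92858 + 18.1108) = 10.0197.
So far: 376.819.
Correction k=1: B_{2}/2! · (f^{(1)}(33) − f^{(1)}(2)) = 1/12 · (0.219525 − 0.929225) = -0.0591417.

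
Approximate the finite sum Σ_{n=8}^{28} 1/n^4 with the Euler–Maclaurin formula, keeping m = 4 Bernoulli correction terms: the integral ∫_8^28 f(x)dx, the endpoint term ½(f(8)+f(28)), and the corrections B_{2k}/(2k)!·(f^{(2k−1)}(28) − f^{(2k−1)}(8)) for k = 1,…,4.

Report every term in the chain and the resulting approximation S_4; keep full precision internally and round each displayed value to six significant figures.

S_4 ≈ 0.000768816

The integral term ∫_8^28 1/x^4 dx = 0.000635857.
Endpoint term: (f(8) + f(28))/2 = (0.000244141 + 1.62693e-06)/2 = 0.000122884.
Integral + boundary = 0.000758741.
k=1: B_{2}/(2)! × [f^{(1)}(28) − f^{(1)}(8)] = 1/12 × (-2.32418e-07 − (-0.000122070)) = 1.01532e-05.
After k=1: 0.000768894.
k=2: B_{4}/(4)! × [f^{(3)}(28) − f^{(3)}(8)] = −1/720 × (-8.89355e-09 − (-5.72205e-05)) = -7.94605e-08.
After k=2: 0.000768814.
k=3: B_{6}/(6)! × [f^{(5)}(28) − f^{(5)}(8)] = 1/30240 × (-6.35253e-10 − (-5.00679e-05)) = 1.65566e-09.
After k=3: 0.000768816.
k=4: B_{8}/(8)! × [f^{(7)}(28) − f^{(7)}(8)] = −1/1209600 × (-7.29245e-11 − (-7.04080e-05)) = -5.82076e-11.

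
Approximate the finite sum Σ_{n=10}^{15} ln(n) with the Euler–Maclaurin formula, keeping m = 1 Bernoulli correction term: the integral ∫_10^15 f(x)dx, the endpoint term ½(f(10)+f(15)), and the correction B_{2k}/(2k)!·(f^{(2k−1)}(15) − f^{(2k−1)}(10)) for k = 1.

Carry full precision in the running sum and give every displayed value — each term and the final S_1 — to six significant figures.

∫_10^15 ln(x) dx evaluates to 12.5949.
Endpoint term: (f(10) + f(15))/2 = (2.30259 + 2.70805)/2 = 2.50532.
Integral + boundary = 15.1002.
Order-1 term: 1/12 · (0.0666667 − 0.100000) = -0.00277778.

S_1 ≈ 15.0974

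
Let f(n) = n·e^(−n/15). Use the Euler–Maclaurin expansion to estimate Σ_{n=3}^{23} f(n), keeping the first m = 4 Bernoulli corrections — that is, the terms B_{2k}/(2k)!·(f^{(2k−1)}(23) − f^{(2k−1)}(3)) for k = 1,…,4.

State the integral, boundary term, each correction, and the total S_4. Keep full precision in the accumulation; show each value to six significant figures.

Integral: ∫_3^23 x·e^(−x/15) dx = 98.0427.
½[f(3) + f(23)] = ½[2.45619 + 4.96375] = 3.70997.
Integral + boundary = 101.753.
Correction k=1: B_{2}/2! · (f^{(1)}(23) − f^{(1)}(3)) = 1/12 · (-0.115101 − 0.654985) = -0.0641738.
After k=1: 101.689.
Correction k=2: B_{4}/4! · (f^{(3)}(23) − f^{(3)}(3)) = −1/720 · (0.00140679 − 0.0101886) = 1.21970e-05.
After k=2: 101.689.
Correction k=3: B_{6}/6! · (f^{(5)}(23) − f^{(5)}(3)) = 1/30240 · (1.47784e-05 − 7.76278e-05) = -2.07835e-09.
After k=3: 101.689.
Correction k=4: B_{8}/8! · (f^{(7)}(23) − f^{(7)}(3)) = −1/1209600 · (1.03575e-07 − 4.88768e-07) = 3.18446e-13.

S_4 ≈ 101.689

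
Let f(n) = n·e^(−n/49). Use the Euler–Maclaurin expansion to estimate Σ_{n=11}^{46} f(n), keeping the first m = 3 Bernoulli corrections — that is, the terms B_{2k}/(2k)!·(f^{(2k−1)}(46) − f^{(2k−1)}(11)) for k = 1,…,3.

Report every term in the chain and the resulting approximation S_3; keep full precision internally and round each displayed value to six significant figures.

S_3 ≈ 541.575

∫_11^46 x·e^(−x/49) dx evaluates to 528.235.
Endpoint term: (f(11) + f(46))/2 = (8.78816 + 17.9909)/2 = 13.3895.
So far: 541.625.
Order-1 term: 1/12 · (0.0239453 − 0.619574) = -0.0496357.
Running total after k=1: 541.575.
Order-2 term: −1/720 · (0.000335759 − 0.000923541) = 8.16363e-07.
Running total after k=2: 541.575.
Order-3 term: 1/30240 · (2.75529e-07 − 6.61821e-07) = -1.27742e-11.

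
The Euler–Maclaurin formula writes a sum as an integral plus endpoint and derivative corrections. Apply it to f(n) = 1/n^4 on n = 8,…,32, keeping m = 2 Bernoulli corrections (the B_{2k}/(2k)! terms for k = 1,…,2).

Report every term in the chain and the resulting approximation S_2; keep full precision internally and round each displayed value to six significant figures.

∫_8^32 1/x^4 dx evaluates to 0.000640869.
Boundary: ½(f(8) + f(32)) = ½(0.000244141 + 9.53674e-07) = 0.000122547.
So far: 0.000763416.
Order-1 term: 1/12 · (-1.19209e-07 − (-0.000122070)) = 1.01626e-05.
Running total after k=1: 0.000773579.
Order-2 term: −1/720 · (-3.49246e-09 − (-5.72205e-05)) = -7.94680e-08.

S_2 ≈ 0.000773499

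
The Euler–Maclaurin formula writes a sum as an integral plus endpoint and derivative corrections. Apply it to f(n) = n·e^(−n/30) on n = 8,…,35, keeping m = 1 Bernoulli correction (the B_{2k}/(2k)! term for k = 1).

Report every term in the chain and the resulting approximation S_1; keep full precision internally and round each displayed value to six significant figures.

Integral: ∫_8^35 x·e^(−x/30) dx = 265.922.
Endpoint term: (f(8) + f(35))/2 = (6.12743 + 10.8991)/2 = 8.51327.
Running total after boundary: 274.435.
k=1: B_{2}/(2)! × [f^{(1)}(35) − f^{(1)}(8)] = 1/12 × (-0.0519005 − 0.561681) = -0.0511318.

S_1 ≈ 274.384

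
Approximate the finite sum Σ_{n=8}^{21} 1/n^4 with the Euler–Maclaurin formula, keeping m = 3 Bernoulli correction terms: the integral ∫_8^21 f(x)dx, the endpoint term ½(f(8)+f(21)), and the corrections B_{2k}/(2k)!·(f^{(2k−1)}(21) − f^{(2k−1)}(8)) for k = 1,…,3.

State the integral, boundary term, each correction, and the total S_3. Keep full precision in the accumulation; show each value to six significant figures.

S_3 ≈ 0.000749703

∫_8^21 1/x^4 dx evaluates to 0.000615048.
½[f(8) + f(21)] = ½[0.000244141 + 5.14189e-06] = 0.000124641.
So far: 0.000739690.
Order-1 term: 1/12 · (-9.79408e-07 − (-0.000122070)) = 1.00909e-05.
Partial sum through k=1: 0.000749781.
Order-2 term: −1/720 · (-6.66264e-08 − (-5.72205e-05)) = -7.93803e-08.
Partial sum through k=2: 0.000749701.
Order-3 term: 1/30240 · (-8.46049e-09 − (-5.00679e-05)) = 1.65540e-09.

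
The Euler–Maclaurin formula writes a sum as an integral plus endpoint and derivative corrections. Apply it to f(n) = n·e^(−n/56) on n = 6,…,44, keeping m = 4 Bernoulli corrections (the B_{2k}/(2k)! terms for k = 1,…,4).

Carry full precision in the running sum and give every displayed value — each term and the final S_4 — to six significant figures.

S_4 ≈ 579.453

Integral: ∫_6^44 x·e^(−x/56) dx = 566.789.
½[f(6) + f(44)] = ½[5.39038 + 20.0549] = 12.7227.
Integral + boundary = 579.512.
Correction k=1: B_{2}/2! · (f^{(1)}(44) − f^{(1)}(6)) = 1/12 · (0.0976701 − 0.802140) = -0.0587059.
Partial sum through k=1: 579.453.
Correction k=2: B_{4}/4! · (f^{(3)}(44) − f^{(3)}(6)) = −1/720 · (0.000321830 − 0.000828742) = 7.04045e-07.
Partial sum through k=2: 579.453.
Correction k=3: B_{6}/6! · (f^{(5)}(44) − f^{(5)}(6)) = 1/30240 · (1.95317e-07 − 4.46971e-07) = -8.32187e-12.
Partial sum through k=3: 579.453.
Correction k=4: B_{8}/8! · (f^{(7)}(44) − f^{(7)}(6)) = −1/1209600 · (9.18400e-11 − 2.00789e-10) = 9.00702e-17.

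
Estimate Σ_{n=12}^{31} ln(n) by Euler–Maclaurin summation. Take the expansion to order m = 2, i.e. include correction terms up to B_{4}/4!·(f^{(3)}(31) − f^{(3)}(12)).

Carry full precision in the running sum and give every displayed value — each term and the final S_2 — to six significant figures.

Integral: ∫_12^31 ln(x) dx = 57.6347.
½[f(12) + f(31)] = ½[2.48491 + 3.43399] = 2.95945.
Integral + boundary = 60.5942.
Order-1 term: 1/12 · (0.0322581 − 0.0833333) = -0.00425627.
Partial sum through k=1: 60.5899.
Order-2 term: −1/720 · (6.71344e-05 − 0.00115741) = 1.51427e-06.

S_2 ≈ 60.5899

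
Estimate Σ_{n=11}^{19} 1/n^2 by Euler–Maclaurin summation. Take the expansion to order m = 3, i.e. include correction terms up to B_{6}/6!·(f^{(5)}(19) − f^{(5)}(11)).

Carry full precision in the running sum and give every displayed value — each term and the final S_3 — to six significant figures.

∫_11^19 1/x^2 dx evaluates to 0.0382775.
Endpoint term: (f(11) + f(19))/2 = (0.00826446 + 0.00277008)/2 = 0.00551727.
So far: 0.0437948.
Order-1 term: 1/12 · (-0.000291588 − (-0.00150263)) = 0.000100920.
After k=1: 0.0438957.
Order-2 term: −1/720 · (-9.69267e-06 − (-0.000149021)) = -1.93512e-07.
After k=2: 0.0438955.
Order-3 term: 1/30240 · (-8.05485e-07 − (-3.69474e-05)) = 1.19517e-09.

S_3 ≈ 0.0438955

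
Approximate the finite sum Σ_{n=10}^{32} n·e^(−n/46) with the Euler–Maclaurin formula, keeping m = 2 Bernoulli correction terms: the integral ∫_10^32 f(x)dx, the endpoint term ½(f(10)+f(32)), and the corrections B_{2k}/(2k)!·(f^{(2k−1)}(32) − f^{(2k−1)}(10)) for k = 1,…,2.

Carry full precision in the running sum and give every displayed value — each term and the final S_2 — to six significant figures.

Integral: ∫_10^32 x·e^(−x/46) dx = 283.177.
½[f(10) + f(32)] = ½[8.04615 + 15.9600] = 12.0031.
Integral + boundary = 295.180.
Order-1 term: 1/12 · (0.151793 − 0.629699) = -0.0398255.
Partial sum through k=1: 295.140.
Order-2 term: −1/720 · (0.000543143 − 0.00105809) = 7.15211e-07.

S_2 ≈ 295.140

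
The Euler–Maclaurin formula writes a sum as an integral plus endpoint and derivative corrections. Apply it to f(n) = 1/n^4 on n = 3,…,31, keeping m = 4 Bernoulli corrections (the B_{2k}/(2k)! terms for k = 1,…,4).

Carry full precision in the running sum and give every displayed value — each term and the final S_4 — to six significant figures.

S_4 ≈ 0.0198119

The integral term ∫_3^31 1/x^4 dx = 0.0123345.
Boundary: ½(f(3) + f(31)) = ½(0.0123457 + 1.08281e-06) = 0.00617338.
Integral + boundary = 0.0185079.
Order-1 term: 1/12 · (-1.39718e-07 − (-0.0164609)) = 0.00137173.
After k=1: 0.0198796.
Order-2 term: −1/720 · (-4.36164e-09 − (-0.0548697)) = -7.62079e-05.
After k=2: 0.0198034.
Order-3 term: 1/30240 · (-2.54164e-10 − (-0.341411)) = 1.12901e-05.
After k=3: 0.0198147.
Order-4 term: −1/1209600 · (-2.38031e-11 − (-3.41411)) = -2.82251e-06.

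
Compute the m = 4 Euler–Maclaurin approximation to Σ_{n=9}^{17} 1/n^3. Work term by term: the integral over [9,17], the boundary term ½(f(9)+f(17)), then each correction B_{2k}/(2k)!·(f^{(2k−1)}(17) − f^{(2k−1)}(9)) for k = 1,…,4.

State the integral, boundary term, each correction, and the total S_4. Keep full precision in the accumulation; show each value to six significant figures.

Integral: ∫_9^17 1/x^3 dx = 0.00444274.
½[f(9) + f(17)] = ½[0.00137174 + 0.000203542] = 0.000787642.
Integral + boundary = 0.00523038.
k=1: B_{2}/(2)! × [f^{(1)}(17) − f^{(1)}(9)] = 1/12 × (-3.59191e-05 − (-0.000457247)) = 3.51107e-05.
Running total after k=1: 0.00526549.
k=2: B_{4}/(4)! × [f^{(3)}(17) − f^{(3)}(9)] = −1/720 × (-2.48575e-06 − (-0.000112901)) = -1.53354e-07.
Running total after k=2: 0.00526533.
k=3: B_{6}/(6)! × [f^{(5)}(17) − f^{(5)}(9)] = 1/30240 × (-3.61251e-07 − (-5.85410e-05)) = 1.92393e-09.
Running total after k=3: 0.00526534.
k=4: B_{8}/(8)! × [f^{(7)}(17) − f^{(7)}(9)] = −1/1209600 × (-9.00003e-08 − (-5.20365e-05)) = -4.29452e-11.

S_4 ≈ 0.00526534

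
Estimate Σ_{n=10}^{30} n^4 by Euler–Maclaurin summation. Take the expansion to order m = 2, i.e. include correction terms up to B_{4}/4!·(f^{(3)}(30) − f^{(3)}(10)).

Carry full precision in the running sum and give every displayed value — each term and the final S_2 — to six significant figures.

∫_10^30 x^4 dx evaluates to 4.84000e+06.
Boundary: ½(f(10) + f(30)) = ½(10000.0 + 810000) = 410000.
So far: 5.25000e+06.
Correction k=1: B_{2}/2! · (f^{(1)}(30) − f^{(1)}(10)) = 1/12 · (108000 − 4000.00) = 8666.67.
Partial sum through k=1: 5.25867e+06.
Correction k=2: B_{4}/4! · (f^{(3)}(30) − f^{(3)}(10)) = −1/720 · (720.000 − 240.000) = -0.666667.

S_2 ≈ 5.25867e+06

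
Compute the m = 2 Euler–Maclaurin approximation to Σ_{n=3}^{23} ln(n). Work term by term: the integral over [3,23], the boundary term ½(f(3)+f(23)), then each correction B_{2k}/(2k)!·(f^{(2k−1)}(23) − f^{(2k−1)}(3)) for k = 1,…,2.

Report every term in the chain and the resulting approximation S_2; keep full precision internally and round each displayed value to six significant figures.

S_2 ≈ 50.9135

Integral: ∫_3^23 ln(x) dx = 48.8205.
½[f(3) + f(23)] = ½[1.09861 + 3.13549] = 2.11705.
So far: 50.9376.
Correction k=1: B_{2}/2! · (f^{(1)}(23) − f^{(1)}(3)) = 1/12 · (0.0434783 − 0.333333) = -0.0241546.
Partial sum through k=1: 50.9134.
Correction k=2: B_{4}/4! · (f^{(3)}(23) − f^{(3)}(3)) = −1/720 · (0.000164379 − 0.0740741) = 0.000102652.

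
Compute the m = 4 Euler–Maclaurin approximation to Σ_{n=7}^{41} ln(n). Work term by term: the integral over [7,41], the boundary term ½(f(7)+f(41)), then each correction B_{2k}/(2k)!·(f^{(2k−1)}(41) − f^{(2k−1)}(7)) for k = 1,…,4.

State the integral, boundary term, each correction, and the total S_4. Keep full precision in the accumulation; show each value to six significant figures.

S_4 ≈ 107.455

The integral term ∫_7^41 ln(x) dx = 104.635.
Endpoint term: (f(7) + f(41))/2 = (1.94591 + 3.71357)/2 = 2.82974.
Integral + boundary = 107.465.
Correction k=1: B_{2}/2! · (f^{(1)}(41) − f^{(1)}(7)) = 1/12 · (0.0243902 − 0.142857) = -0.00987224.
Running total after k=1: 107.455.
Correction k=2: B_{4}/4! · (f^{(3)}(41) − f^{(3)}(7)) = −1/720 · (2.90187e-05 − 0.00583090) = 8.05817e-06.
Running total after k=2: 107.455.
Correction k=3: B_{6}/6! · (f^{(5)}(41) − f^{(5)}(7)) = 1/30240 · (2.07153e-07 − 0.00142798) = -4.72146e-08.
Running total after k=3: 107.455.
Correction k=4: B_{8}/8! · (f^{(7)}(41) − f^{(7)}(7)) = −1/1209600 · (3.69697e-09 − 0.000874271) = 7.22774e-10.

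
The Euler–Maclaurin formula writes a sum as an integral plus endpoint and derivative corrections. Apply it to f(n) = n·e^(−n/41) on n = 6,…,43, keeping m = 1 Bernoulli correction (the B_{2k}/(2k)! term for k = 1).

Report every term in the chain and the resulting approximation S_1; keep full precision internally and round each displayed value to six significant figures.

S_1 ≈ 468.069

∫_6^43 x·e^(−x/41) dx evaluates to 458.007.
Boundary: ½(f(6) + f(43)) = ½(5.18318 + 15.0657) = 10.1244.
Running total after boundary: 468.132.
Correction k=1: B_{2}/2! · (f^{(1)}(43) − f^{(1)}(6)) = 1/12 · (-0.0170910 − 0.737444) = -0.0628779.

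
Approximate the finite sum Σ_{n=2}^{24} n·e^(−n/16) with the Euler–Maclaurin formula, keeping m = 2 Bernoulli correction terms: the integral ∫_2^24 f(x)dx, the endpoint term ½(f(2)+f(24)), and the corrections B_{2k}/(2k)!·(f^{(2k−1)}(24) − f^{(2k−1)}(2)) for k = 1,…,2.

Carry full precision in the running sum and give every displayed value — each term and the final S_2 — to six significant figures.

S_2 ≈ 114.842

The integral term ∫_2^24 x·e^(−x/16) dx = 111.356.
Boundary: ½(f(2) + f(24)) = ½(1.76499 + 5.35512) = 3.56006.
So far: 114.916.
Correction k=1: B_{2}/2! · (f^{(1)}(24) − f^{(1)}(2)) = 1/12 · (-0.111565 − 0.772185) = -0.0736458.
After k=1: 114.842.
Correction k=2: B_{4}/4! · (f^{(3)}(24) − f^{(3)}(2)) = −1/720 · (0.00130740 − 0.00991085) = 1.19492e-05.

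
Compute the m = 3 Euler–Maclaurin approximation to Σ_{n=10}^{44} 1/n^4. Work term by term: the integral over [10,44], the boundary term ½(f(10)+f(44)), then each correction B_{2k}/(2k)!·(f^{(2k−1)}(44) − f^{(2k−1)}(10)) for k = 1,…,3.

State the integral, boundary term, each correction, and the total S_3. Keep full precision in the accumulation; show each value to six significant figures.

Integral: ∫_10^44 1/x^4 dx = 0.000329420.
Boundary: ½(f(10) + f(44)) = ½(0.000100000 + 2.66802e-07) = 5.01334e-05.
Integral + boundary = 0.000379554.
Correction k=1: B_{2}/2! · (f^{(1)}(44) − f^{(1)}(10)) = 1/12 · (-2.42547e-08 − (-4.00000e-05)) = 3.33131e-06.
Running total after k=1: 0.000382885.
Correction k=2: B_{4}/4! · (f^{(3)}(44) − f^{(3)}(10)) = −1/720 · (-3.75848e-10 − (-1.20000e-05)) = -1.66661e-08.
Running total after k=2: 0.000382868.
Correction k=3: B_{6}/6! · (f^{(5)}(44) − f^{(5)}(10)) = 1/30240 · (-1.08716e-11 − (-6.72000e-06)) = 2.22222e-10.

S_3 ≈ 0.000382869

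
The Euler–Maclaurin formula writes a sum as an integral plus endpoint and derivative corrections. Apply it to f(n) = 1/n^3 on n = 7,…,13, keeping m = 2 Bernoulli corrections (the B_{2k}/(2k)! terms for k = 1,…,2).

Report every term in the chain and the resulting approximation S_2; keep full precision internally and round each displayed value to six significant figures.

Integral: ∫_7^13 1/x^3 dx = 0.00724550.
Endpoint term: (f(7) + f(13))/2 = (0.00291545 + 0.000455166)/2 = 0.00168531.
So far: 0.00893081.
Correction k=1: B_{2}/2! · (f^{(1)}(13) − f^{(1)}(7)) = 1/12 · (-0.000105038 − (-0.00124948)) = 9.53701e-05.
Partial sum through k=1: 0.00902618.
Correction k=2: B_{4}/4! · (f^{(3)}(13) − f^{(3)}(7)) = −1/720 · (-1.24306e-05 − (-0.000509992)) = -6.91057e-07.

S_2 ≈ 0.00902549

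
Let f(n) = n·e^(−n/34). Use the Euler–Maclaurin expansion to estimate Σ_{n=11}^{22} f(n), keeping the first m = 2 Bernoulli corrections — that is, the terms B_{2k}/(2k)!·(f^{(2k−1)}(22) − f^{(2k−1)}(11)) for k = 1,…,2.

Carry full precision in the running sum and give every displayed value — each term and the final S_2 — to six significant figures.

S_2 ≈ 119.905

∫_11^22 x·e^(−x/34) dx evaluates to 110.191.
Boundary: ½(f(11) + f(22)) = ½(7.95950 + 11.5188) = 9.73917.
Integral + boundary = 119.930.
Correction k=1: B_{2}/2! · (f^{(1)}(22) − f^{(1)}(11)) = 1/12 · (0.184794 − 0.489488) = -0.0253911.
Running total after k=1: 119.905.
Correction k=2: B_{4}/4! · (f^{(3)}(22) − f^{(3)}(11)) = −1/720 · (0.00106571 − 0.00167532) = 8.46679e-07.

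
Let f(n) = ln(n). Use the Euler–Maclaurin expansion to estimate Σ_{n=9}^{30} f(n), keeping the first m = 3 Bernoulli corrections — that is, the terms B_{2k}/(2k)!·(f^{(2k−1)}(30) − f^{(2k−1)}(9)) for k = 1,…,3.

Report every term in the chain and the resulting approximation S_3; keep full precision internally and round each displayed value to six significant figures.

Integral: ∫_9^30 ln(x) dx = 61.2609.
Endpoint term: (f(9) + f(30))/2 = (2.19722 + 3.40120)/2 = 2.79921.
So far: 64.0601.
Correction k=1: B_{2}/2! · (f^{(1)}(30) − f^{(1)}(9)) = 1/12 · (0.0333333 − 0.111111) = -0.00648148.
Partial sum through k=1: 64.0536.
Correction k=2: B_{4}/4! · (f^{(3)}(30) − f^{(3)}(9)) = −1/720 · (7.40741e-05 − 0.00274348) = 3.70751e-06.
Partial sum through k=2: 64.0536.
Correction k=3: B_{6}/6! · (f^{(5)}(30) − f^{(5)}(9)) = 1/30240 · (9.87654e-07 − 0.000406442) = -1.34079e-08.

S_3 ≈ 64.0536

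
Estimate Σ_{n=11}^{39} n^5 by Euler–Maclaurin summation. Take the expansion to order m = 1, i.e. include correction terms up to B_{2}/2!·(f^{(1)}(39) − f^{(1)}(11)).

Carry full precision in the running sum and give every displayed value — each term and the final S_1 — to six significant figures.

∫_11^39 x^5 dx evaluates to 5.86162e+08.
Boundary: ½(f(11) + f(39)) = ½(161051 + 9.02242e+07) = 4.51926e+07.
So far: 6.31355e+08.
k=1: B_{2}/(2)! × [f^{(1)}(39) − f^{(1)}(11)] = 1/12 × (1.15672e+07 − 73205.0) = 957833.

S_1 ≈ 6.32312e+08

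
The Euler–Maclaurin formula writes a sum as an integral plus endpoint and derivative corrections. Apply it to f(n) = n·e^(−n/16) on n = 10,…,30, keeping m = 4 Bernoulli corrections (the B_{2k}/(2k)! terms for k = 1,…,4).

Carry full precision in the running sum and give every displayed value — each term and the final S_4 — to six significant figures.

∫_10^30 x·e^(−x/16) dx evaluates to 109.799.
½[f(10) + f(30)] = ½[5.35261 + 4.60065] = 4.97663.
Running total after boundary: 114.776.
Order-1 term: 1/12 · (-0.134186 − 0.200723) = -0.0279091.
After k=1: 114.748.
Order-2 term: −1/720 · (0.000673923 − 0.00496580) = 5.96095e-06.
After k=2: 114.748.
Order-3 term: 1/30240 · (7.31253e-06 − 3.57326e-05) = -9.39816e-10.
After k=3: 114.748.
Order-4 term: −1/1209600 · (4.68459e-08 − 2.03388e-07) = 1.29417e-13.

S_4 ≈ 114.748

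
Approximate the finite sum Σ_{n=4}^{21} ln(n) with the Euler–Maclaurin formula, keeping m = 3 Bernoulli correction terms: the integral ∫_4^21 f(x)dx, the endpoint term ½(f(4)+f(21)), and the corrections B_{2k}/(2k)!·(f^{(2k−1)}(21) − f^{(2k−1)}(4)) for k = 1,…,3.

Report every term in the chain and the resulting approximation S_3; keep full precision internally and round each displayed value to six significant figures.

S_3 ≈ 43.5884

The integral term ∫_4^21 ln(x) dx = 41.3898.
Boundary: ½(f(4) + f(21)) = ½(1.38629 + 3.04452) = 2.21541.
So far: 43.6052.
k=1: B_{2}/(2)! × [f^{(1)}(21) − f^{(1)}(4)] = 1/12 × (0.0476190 − 0.250000) = -0.0168651.
After k=1: 43.5883.
k=2: B_{4}/(4)! × [f^{(3)}(21) − f^{(3)}(4)] = −1/720 × (0.000215959 − 0.0312500) = 4.31028e-05.
After k=2: 43.5884.
k=3: B_{6}/(6)! × [f^{(5)}(21) − f^{(5)}(4)] = 1/30240 × (5.87645e-06 − 0.0234375) = -7.74855e-07.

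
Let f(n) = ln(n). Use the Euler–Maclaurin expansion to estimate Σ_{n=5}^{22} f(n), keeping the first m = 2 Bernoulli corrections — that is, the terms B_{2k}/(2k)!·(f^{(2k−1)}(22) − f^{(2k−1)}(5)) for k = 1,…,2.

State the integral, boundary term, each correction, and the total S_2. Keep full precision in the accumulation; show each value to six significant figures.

∫_5^22 ln(x) dx evaluates to 42.9557.
Endpoint term: (f(5) + f(22))/2 = (1.60944 + 3.09104)/2 = 2.35024.
Integral + boundary = 45.3060.
Order-1 term: 1/12 · (0.0454545 − 0.200000) = -0.0128788.
After k=1: 45.2931.
Order-2 term: −1/720 · (0.000187829 − 0.0160000) = 2.19613e-05.

S_2 ≈ 45.2931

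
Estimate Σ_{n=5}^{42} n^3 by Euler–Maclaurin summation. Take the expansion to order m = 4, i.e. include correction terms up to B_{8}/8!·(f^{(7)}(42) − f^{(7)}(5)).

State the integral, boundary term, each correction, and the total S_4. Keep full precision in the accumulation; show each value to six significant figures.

The integral term ∫_5^42 x^3 dx = 777768.
Boundary: ½(f(5) + f(42)) = ½(125.000 + 74088.0) = 37106.5.
Integral + boundary = 814874.
Correction k=1: B_{2}/2! · (f^{(1)}(42) − f^{(1)}(5)) = 1/12 · (5292.00 − 75.0000) = 434.750.
Partial sum through k=1: 815309.
Correction k=2: B_{4}/4! · (f^{(3)}(42) − f^{(3)}(5)) = −1/720 · (6.00000 − 6.00000) = 0.00000.
Partial sum through k=2: 815309.
Correction k=3: B_{6}/6! · (f^{(5)}(42) − f^{(5)}(5)) = 1/30240 · (0.00000 − 0.00000) = 0.00000.
Partial sum through k=3: 815309.
Correction k=4: B_{8}/8! · (f^{(7)}(42) − f^{(7)}(5)) = −1/1209600 · (0.00000 − 0.00000) = 0.00000.

S_4 ≈ 815309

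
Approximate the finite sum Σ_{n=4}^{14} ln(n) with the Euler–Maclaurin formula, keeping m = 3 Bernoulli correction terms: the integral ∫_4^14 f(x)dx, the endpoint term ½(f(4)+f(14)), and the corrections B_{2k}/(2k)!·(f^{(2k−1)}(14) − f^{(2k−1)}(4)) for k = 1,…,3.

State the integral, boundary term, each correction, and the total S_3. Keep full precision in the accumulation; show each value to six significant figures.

The integral term ∫_4^14 ln(x) dx = 21.4016.
½[f(4) + f(14)] = ½[1.38629 + 2.63906] = 2.01268.
Integral + boundary = 23.4143.
Order-1 term: 1/12 · (0.0714286 − 0.250000) = -0.0148810.
After k=1: 23.3994.
Order-2 term: −1/720 · (0.000728863 − 0.0312500) = 4.23905e-05.
After k=2: 23.3995.
Order-3 term: 1/30240 · (4.46243e-05 − 0.0234375) = -7.73574e-07.

S_3 ≈ 23.3995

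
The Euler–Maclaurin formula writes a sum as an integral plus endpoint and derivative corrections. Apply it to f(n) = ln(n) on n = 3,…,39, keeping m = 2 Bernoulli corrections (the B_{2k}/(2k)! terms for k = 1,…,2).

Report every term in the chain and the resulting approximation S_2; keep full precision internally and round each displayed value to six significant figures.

S_2 ≈ 105.939

∫_3^39 ln(x) dx evaluates to 103.583.
½[f(3) + f(39)] = ½[1.09861 + 3.66356] = 2.38109.
So far: 105.964.
Order-1 term: 1/12 · (0.0256410 − 0.333333) = -0.0256410.
Running total after k=1: 105.939.
Order-2 term: −1/720 · (3.37160e-05 − 0.0740741) = 0.000102834.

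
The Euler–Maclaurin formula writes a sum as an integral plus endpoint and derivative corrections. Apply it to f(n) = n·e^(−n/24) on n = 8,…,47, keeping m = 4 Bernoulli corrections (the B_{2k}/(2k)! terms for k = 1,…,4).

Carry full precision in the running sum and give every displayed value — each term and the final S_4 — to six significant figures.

S_4 ≈ 316.004

∫_8^47 x·e^(−x/24) dx evaluates to 309.873.
Endpoint term: (f(8) + f(47))/2 = (5.73225 + 6.63139)/2 = 6.18182.
Integral + boundary = 316.055.
Order-1 term: 1/12 · (-0.135214 − 0.477688) = -0.0510752.
Partial sum through k=1: 316.004.
Order-2 term: −1/720 · (0.000255160 − 0.00331727) = 4.25294e-06.
Partial sum through k=2: 316.004.
Order-3 term: 1/30240 · (1.29352e-06 − 1.00785e-05) = -2.90509e-10.
Partial sum through k=3: 316.004.
Order-4 term: −1/1209600 · (3.72232e-09 − 2.49963e-08) = 1.75877e-14.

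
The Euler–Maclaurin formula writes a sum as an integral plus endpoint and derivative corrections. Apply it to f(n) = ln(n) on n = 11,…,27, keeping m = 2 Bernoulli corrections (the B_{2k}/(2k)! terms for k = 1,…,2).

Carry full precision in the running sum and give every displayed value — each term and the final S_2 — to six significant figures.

S_2 ≈ 49.4531

∫_11^27 ln(x) dx evaluates to 46.6107.
½[f(11) + f(27)] = ½[2.39790 + 3.29584] = 2.84687.
So far: 49.4576.
Correction k=1: B_{2}/2! · (f^{(1)}(27) − f^{(1)}(11)) = 1/12 · (0.0370370 − 0.0909091) = -0.00448934.
After k=1: 49.4531.
Correction k=2: B_{4}/4! · (f^{(3)}(27) − f^{(3)}(11)) = −1/720 · (0.000101611 − 0.00150263) = 1.94586e-06.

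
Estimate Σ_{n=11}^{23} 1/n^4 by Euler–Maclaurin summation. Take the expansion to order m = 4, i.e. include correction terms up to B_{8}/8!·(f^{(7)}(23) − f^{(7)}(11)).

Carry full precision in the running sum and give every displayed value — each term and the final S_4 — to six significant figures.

S_4 ≈ 0.000260989

The integral term ∫_11^23 1/x^4 dx = 0.000223042.
½[f(11) + f(23)] = ½[6.83013e-05 + 3.57346e-06] = 3.59374e-05.
Running total after boundary: 0.000258979.
k=1: B_{2}/(2)! × [f^{(1)}(23) − f^{(1)}(11)] = 1/12 × (-6.21471e-07 − (-2.48369e-05)) = 2.01795e-06.
Running total after k=1: 0.000260997.
k=2: B_{4}/(4)! × [f^{(3)}(23) − f^{(3)}(11)] = −1/720 × (-3.52441e-08 − (-6.15790e-06)) = -8.50369e-09.
Running total after k=2: 0.000260989.
k=3: B_{6}/(6)! × [f^{(5)}(23) − f^{(5)}(11)] = 1/30240 × (-3.73094e-09 − (-2.84994e-06)) = 9.41205e-11.
Running total after k=3: 0.000260989.
k=4: B_{8}/(8)! × [f^{(7)}(23) − f^{(7)}(11)] = −1/1209600 × (-6.34754e-10 − (-2.11979e-06)) = -1.75194e-12.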